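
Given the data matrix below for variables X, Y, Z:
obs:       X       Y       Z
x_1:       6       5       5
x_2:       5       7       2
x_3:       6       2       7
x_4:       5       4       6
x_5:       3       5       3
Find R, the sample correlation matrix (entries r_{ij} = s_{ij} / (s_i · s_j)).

Step 1 — column means:
  mean(X) = (6 + 5 + 6 + 5 + 3) / 5 = 25/5 = 5
  mean(Y) = (5 + 7 + 2 + 4 + 5) / 5 = 23/5 = 4.6
  mean(Z) = (5 + 2 + 7 + 6 + 3) / 5 = 23/5 = 4.6

Step 2 — sample variances and covariances s[i,j] = (1/(n-1)) · Σ_k (x_{k,i} - mean_i) · (x_{k,j} - mean_j), with n-1 = 4:
  s[X,X] = ((1)·(1) + (0)·(0) + (1)·(1) + (0)·(0) + (-2)·(-2)) / 4 = 6/4 = 1.5
  s[X,Y] = ((1)·(0.4) + (0)·(2.4) + (1)·(-2.6) + (0)·(-0.6) + (-2)·(0.4)) / 4 = -3/4 = -0.75
  s[X,Z] = ((1)·(0.4) + (0)·(-2.6) + (1)·(2.4) + (0)·(1.4) + (-2)·(-1.6)) / 4 = 6/4 = 1.5
  s[Y,Y] = ((0.4)·(0.4) + (2.4)·(2.4) + (-2.6)·(-2.6) + (-0.6)·(-0.6) + (0.4)·(0.4)) / 4 = 13.2/4 = 3.3
  s[Y,Z] = ((0.4)·(0.4) + (2.4)·(-2.6) + (-2.6)·(2.4) + (-0.6)·(1.4) + (0.4)·(-1.6)) / 4 = -13.8/4 = -3.45
  s[Z,Z] = ((0.4)·(0.4) + (-2.6)·(-2.6) + (2.4)·(2.4) + (1.4)·(1.4) + (-1.6)·(-1.6)) / 4 = 17.2/4 = 4.3
  Sample standard deviations s_i = √(s[i,i]):
  s(X) = √(1.5) = 1.2247
  s(Y) = √(3.3) = 1.8166
  s(Z) = √(4.3) = 2.0736

Step 3 — r_{ij} = s_{ij} / (s_i · s_j):
  r[X,X] = 1 (diagonal).
  r[X,Y] = -0.75 / (1.2247 · 1.8166) = -0.75 / 2.2249 = -0.3371
  r[X,Z] = 1.5 / (1.2247 · 2.0736) = 1.5 / 2.5397 = 0.5906
  r[Y,Y] = 1 (diagonal).
  r[Y,Z] = -3.45 / (1.8166 · 2.0736) = -3.45 / 3.767 = -0.9159
  r[Z,Z] = 1 (diagonal).

R is symmetric with unit diagonal. Assembling:

R = [[1, -0.3371, 0.5906],
 [-0.3371, 1, -0.9159],
 [0.5906, -0.9159, 1]]


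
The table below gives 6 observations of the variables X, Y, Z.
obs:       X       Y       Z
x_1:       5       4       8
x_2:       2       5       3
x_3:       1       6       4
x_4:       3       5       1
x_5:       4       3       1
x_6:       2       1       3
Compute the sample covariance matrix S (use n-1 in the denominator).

Step 1 — column means:
  mean(X) = (5 + 2 + 1 + 3 + 4 + 2) / 6 = 17/6 = 2.8333
  mean(Y) = (4 + 5 + 6 + 5 + 3 + 1) / 6 = 24/6 = 4
  mean(Z) = (8 + 3 + 4 + 1 + 1 + 3) / 6 = 20/6 = 3.3333

Step 2 — sample covariance S[i,j] = (1/(n-1)) · Σ_k (x_{k,i} - mean_i) · (x_{k,j} - mean_j), with n-1 = 5.
  S[X,X] = ((2.1667)·(2.1667) + (-0.8333)·(-0.8333) + (-1.8333)·(-1.8333) + (0.1667)·(0.1667) + (1.1667)·(1.1667) + (-0.8333)·(-0.8333)) / 5 = 10.8333/5 = 2.1667
  S[X,Y] = ((2.1667)·(0) + (-0.8333)·(1) + (-1.8333)·(2) + (0.1667)·(1) + (1.1667)·(-1) + (-0.8333)·(-3)) / 5 = -3/5 = -0.6
  S[X,Z] = ((2.1667)·(4.6667) + (-0.8333)·(-0.3333) + (-1.8333)·(0.6667) + (0.1667)·(-2.3333) + (1.1667)·(-2.3333) + (-0.8333)·(-0.3333)) / 5 = 6.3333/5 = 1.2667
  S[Y,Y] = ((0)·(0) + (1)·(1) + (2)·(2) + (1)·(1) + (-1)·(-1) + (-3)·(-3)) / 5 = 16/5 = 3.2
  S[Y,Z] = ((0)·(4.6667) + (1)·(-0.3333) + (2)·(0.6667) + (1)·(-2.3333) + (-1)·(-2.3333) + (-3)·(-0.3333)) / 5 = 2/5 = 0.4
  S[Z,Z] = ((4.6667)·(4.6667) + (-0.3333)·(-0.3333) + (0.6667)·(0.6667) + (-2.3333)·(-2.3333) + (-2.3333)·(-2.3333) + (-0.3333)·(-0.3333)) / 5 = 33.3333/5 = 6.6667

S is symmetric (S[j,i] = S[i,j]). Assembling:

S = [[2.1667, -0.6, 1.2667],
 [-0.6, 3.2, 0.4],
 [1.2667, 0.4, 6.6667]]


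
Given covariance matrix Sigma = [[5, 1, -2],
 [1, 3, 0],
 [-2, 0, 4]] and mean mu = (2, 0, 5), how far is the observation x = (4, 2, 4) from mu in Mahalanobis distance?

Step 1 — centre the observation: (x - mu) = (2, 2, -1).

Step 2 — invert Sigma (cofactor / det for 3×3, or solve directly):
  Sigma^{-1} = [[0.2727, -0.0909, 0.1364],
 [-0.0909, 0.3636, -0.0455],
 [0.1364, -0.0455, 0.3182]].

Step 3 — form the quadratic (x - mu)^T · Sigma^{-1} · (x - mu):
  Sigma^{-1} · (x - mu) = (0.2273, 0.5909, -0.1364).
  (x - mu)^T · [Sigma^{-1} · (x - mu)] = (2)·(0.2273) + (2)·(0.5909) + (-1)·(-0.1364) = 1.7727.

Step 4 — take square root: d = √(1.7727) ≈ 1.3314.

d(x, mu) = √(1.7727) ≈ 1.3314


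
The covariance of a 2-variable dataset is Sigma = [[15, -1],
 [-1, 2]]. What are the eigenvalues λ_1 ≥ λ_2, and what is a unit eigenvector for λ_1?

Step 1 — characteristic polynomial of 2×2 Sigma:
  det(Sigma - λI) = λ² - trace · λ + det = 0.
  trace = 15 + 2 = 17, det = 15·2 - (-1)² = 29.
Step 2 — discriminant:
  Δ = trace² - 4·det = 289 - 116 = 173.
Step 3 — eigenvalues:
  λ = (trace ± √Δ)/2 = (17 ± 13.1529)/2,
  λ_1 = 15.0765,  λ_2 = 1.9235.

Step 4 — unit eigenvector for λ_1: solve (Sigma - λ_1 I)v = 0. First row:
  (15 - 15.0765)·v_x + (-1)·v_y = 0, i.e. (-0.0765)·v_x + (-1)·v_y = 0,
  so v ∝ (b, λ_1 - a) = (-1, 0.0765); multiply by -1 so the first entry is positive: u = (1, -0.0765).
  ||u|| = √((1)² + (-0.0765)²) = √(1.0058) ≈ 1.0029,
  v_1 = u/||u|| ≈ (0.9971, -0.0763) (||v_1|| = 1).

λ_1 = 15.0765,  λ_2 = 1.9235;  v_1 ≈ (0.9971, -0.0763)


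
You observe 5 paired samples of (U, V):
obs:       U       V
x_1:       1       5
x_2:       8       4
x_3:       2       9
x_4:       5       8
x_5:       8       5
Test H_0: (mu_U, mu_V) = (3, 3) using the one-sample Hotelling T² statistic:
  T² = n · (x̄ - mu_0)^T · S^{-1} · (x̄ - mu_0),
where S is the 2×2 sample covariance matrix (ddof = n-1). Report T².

Step 1 — sample mean vector:
  mean(U) = (1 + 8 + 2 + 5 + 8) / 5 = 24/5 = 4.8
  mean(V) = (5 + 4 + 9 + 8 + 5) / 5 = 31/5 = 6.2
  x̄ = (4.8, 6.2),  deviation x̄ - mu_0 = (4.8, 6.2) - (3, 3) = (1.8, 3.2).

Step 2 — sample covariance matrix, S[i,j] = (1/(n-1)) · Σ_k (x_{k,i} - mean_i) · (x_{k,j} - mean_j), divisor n-1 = 4:
  S[U,U] = ((-3.8)·(-3.8) + (3.2)·(3.2) + (-2.8)·(-2.8) + (0.2)·(0.2) + (3.2)·(3.2)) / 4 = 42.8/4 = 10.7
  S[U,V] = ((-3.8)·(-1.2) + (3.2)·(-2.2) + (-2.8)·(2.8) + (0.2)·(1.8) + (3.2)·(-1.2)) / 4 = -13.8/4 = -3.45
  S[V,V] = ((-1.2)·(-1.2) + (-2.2)·(-2.2) + (2.8)·(2.8) + (1.8)·(1.8) + (-1.2)·(-1.2)) / 4 = 18.8/4 = 4.7
  S = [[10.7, -3.45],
 [-3.45, 4.7]].

Step 3 — invert S. det(S) = 10.7·4.7 - (-3.45)² = 38.3875.
  S^{-1} = (1/det) · [[d, -b], [-b, a]] = [[0.1224, 0.0899],
 [0.0899, 0.2787]].

Step 4 — quadratic form (x̄ - mu_0)^T · S^{-1} · (x̄ - mu_0):
  S^{-1} · (x̄ - mu_0) = (0.508, 1.0537),
  (x̄ - mu_0)^T · [...] = (1.8)·(0.508) + (3.2)·(1.0537) = 4.2863.

Step 5 — scale by n: T² = 5 · 4.2863 = 21.4315.

T² ≈ 21.4315


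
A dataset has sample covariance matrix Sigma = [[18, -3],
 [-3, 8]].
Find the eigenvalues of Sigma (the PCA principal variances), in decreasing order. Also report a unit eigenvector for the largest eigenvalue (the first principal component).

Step 1 — characteristic polynomial of 2×2 Sigma:
  det(Sigma - λI) = λ² - trace · λ + det = 0.
  trace = 18 + 8 = 26, det = 18·8 - (-3)² = 135.
Step 2 — discriminant:
  Δ = trace² - 4·det = 676 - 540 = 136.
Step 3 — eigenvalues:
  λ = (trace ± √Δ)/2 = (26 ± 11.6619)/2,
  λ_1 = 18.831,  λ_2 = 7.169.

Step 4 — unit eigenvector for λ_1: solve (Sigma - λ_1 I)v = 0. First row:
  (18 - 18.831)·v_x + (-3)·v_y = 0, i.e. (-0.831)·v_x + (-3)·v_y = 0,
  so v ∝ (b, λ_1 - a) = (-3, 0.831); multiply by -1 so the first entry is positive: u = (3, -0.831).
  ||u|| = √((3)² + (-0.831)²) = √(9.6905) ≈ 3.113,
  v_1 = u/||u|| ≈ (0.9637, -0.2669) (||v_1|| = 1).

λ_1 = 18.831,  λ_2 = 7.169;  v_1 ≈ (0.9637, -0.2669)


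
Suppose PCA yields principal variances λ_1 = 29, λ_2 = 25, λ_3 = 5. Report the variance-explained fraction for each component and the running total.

Step 1 — total variance = trace(Sigma) = Σ λ_i = 29 + 25 + 5 = 59.

Step 2 — fraction explained by component i = λ_i / Σ λ:
  PC1: 29/59 = 0.4915
  PC2: 25/59 = 0.4237
  PC3: 5/59 = 0.0847

Step 3 — cumulative fraction after k components = (λ_1 + ... + λ_k) / Σ λ:
  k = 1: 29/59 = 0.4915
  k = 2: (29 + 25)/59 = 54/59 = 0.9153
  k = 3: (29 + 25 + 5)/59 = 59/59 = 1

Summary (fraction, with percent):

explained: PC1 0.4915 (49.15%), PC2 0.4237 (42.37%), PC3 0.0847 (8.47%);  cumulative: 0.4915, 0.9153, 1


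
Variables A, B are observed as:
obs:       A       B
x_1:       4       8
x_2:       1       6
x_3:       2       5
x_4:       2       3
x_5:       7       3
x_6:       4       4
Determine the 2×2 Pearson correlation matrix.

Step 1 — column means:
  mean(A) = (4 + 1 + 2 + 2 + 7 + 4) / 6 = 20/6 = 3.3333
  mean(B) = (8 + 6 + 5 + 3 + 3 + 4) / 6 = 29/6 = 4.8333

Step 2 — sample variances and covariances s[i,j] = (1/(n-1)) · Σ_k (x_{k,i} - mean_i) · (x_{k,j} - mean_j), with n-1 = 5:
  s[A,A] = ((0.6667)·(0.6667) + (-2.3333)·(-2.3333) + (-1.3333)·(-1.3333) + (-1.3333)·(-1.3333) + (3.6667)·(3.6667) + (0.6667)·(0.6667)) / 5 = 23.3333/5 = 4.6667
  s[A,B] = ((0.6667)·(3.1667) + (-2.3333)·(1.1667) + (-1.3333)·(0.1667) + (-1.3333)·(-1.8333) + (3.6667)·(-1.8333) + (0.6667)·(-0.8333)) / 5 = -5.6667/5 = -1.1333
  s[B,B] = ((3.1667)·(3.1667) + (1.1667)·(1.1667) + (0.1667)·(0.1667) + (-1.8333)·(-1.8333) + (-1.8333)·(-1.8333) + (-0.8333)·(-0.8333)) / 5 = 18.8333/5 = 3.7667
  Sample standard deviations s_i = √(s[i,i]):
  s(A) = √(4.6667) = 2.1602
  s(B) = √(3.7667) = 1.9408

Step 3 — r_{ij} = s_{ij} / (s_i · s_j):
  r[A,A] = 1 (diagonal).
  r[A,B] = -1.1333 / (2.1602 · 1.9408) = -1.1333 / 4.1926 = -0.2703
  r[B,B] = 1 (diagonal).

R is symmetric with unit diagonal. Assembling:

R = [[1, -0.2703],
 [-0.2703, 1]]


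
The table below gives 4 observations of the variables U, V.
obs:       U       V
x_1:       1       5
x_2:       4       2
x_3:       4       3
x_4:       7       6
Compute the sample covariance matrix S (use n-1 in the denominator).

Step 1 — column means:
  mean(U) = (1 + 4 + 4 + 7) / 4 = 16/4 = 4
  mean(V) = (5 + 2 + 3 + 6) / 4 = 16/4 = 4

Step 2 — sample covariance S[i,j] = (1/(n-1)) · Σ_k (x_{k,i} - mean_i) · (x_{k,j} - mean_j), with n-1 = 3.
  S[U,U] = ((-3)·(-3) + (0)·(0) + (0)·(0) + (3)·(3)) / 3 = 18/3 = 6
  S[U,V] = ((-3)·(1) + (0)·(-2) + (0)·(-1) + (3)·(2)) / 3 = 3/3 = 1
  S[V,V] = ((1)·(1) + (-2)·(-2) + (-1)·(-1) + (2)·(2)) / 3 = 10/3 = 3.3333

S is symmetric (S[j,i] = S[i,j]). Assembling:

S = [[6, 1],
 [1, 3.3333]]


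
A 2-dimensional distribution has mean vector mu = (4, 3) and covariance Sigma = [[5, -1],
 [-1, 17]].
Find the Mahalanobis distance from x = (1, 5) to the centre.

Step 1 — centre the observation: (x - mu) = (-3, 2).

Step 2 — invert Sigma. det(Sigma) = 5·17 - (-1)² = 84.
  Sigma^{-1} = (1/det) · [[d, -b], [-b, a]] = [[0.2024, 0.0119],
 [0.0119, 0.0595]].

Step 3 — form the quadratic (x - mu)^T · Sigma^{-1} · (x - mu):
  Sigma^{-1} · (x - mu) = (-0.5833, 0.0833).
  (x - mu)^T · [Sigma^{-1} · (x - mu)] = (-3)·(-0.5833) + (2)·(0.0833) = 1.9167.

Step 4 — take square root: d = √(1.9167) ≈ 1.3844.

d(x, mu) = √(1.9167) ≈ 1.3844


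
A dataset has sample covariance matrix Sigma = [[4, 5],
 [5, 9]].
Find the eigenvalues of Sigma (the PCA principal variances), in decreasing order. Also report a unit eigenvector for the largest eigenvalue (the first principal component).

Step 1 — characteristic polynomial of 2×2 Sigma:
  det(Sigma - λI) = λ² - trace · λ + det = 0.
  trace = 4 + 9 = 13, det = 4·9 - (5)² = 11.
Step 2 — discriminant:
  Δ = trace² - 4·det = 169 - 44 = 125.
Step 3 — eigenvalues:
  λ = (trace ± √Δ)/2 = (13 ± 11.1803)/2,
  λ_1 = 12.0902,  λ_2 = 0.9098.

Step 4 — unit eigenvector for λ_1: solve (Sigma - λ_1 I)v = 0. First row:
  (4 - 12.0902)·v_x + (5)·v_y = 0, i.e. (-8.0902)·v_x + (5)·v_y = 0,
  so v ∝ (b, λ_1 - a) = (5, 8.0902) = u.
  ||u|| = √((5)² + (8.0902)²) = √(90.4508) ≈ 9.5106,
  v_1 = u/||u|| ≈ (0.5257, 0.8507) (||v_1|| = 1).

λ_1 = 12.0902,  λ_2 = 0.9098;  v_1 ≈ (0.5257, 0.8507)


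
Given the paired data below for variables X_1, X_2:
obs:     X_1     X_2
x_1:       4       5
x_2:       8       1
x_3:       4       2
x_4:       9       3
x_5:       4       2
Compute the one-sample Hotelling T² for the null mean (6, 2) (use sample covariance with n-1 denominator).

Step 1 — sample mean vector:
  mean(X_1) = (4 + 8 + 4 + 9 + 4) / 5 = 29/5 = 5.8
  mean(X_2) = (5 + 1 + 2 + 3 + 2) / 5 = 13/5 = 2.6
  x̄ = (5.8, 2.6),  deviation x̄ - mu_0 = (5.8, 2.6) - (6, 2) = (-0.2, 0.6).

Step 2 — sample covariance matrix, S[i,j] = (1/(n-1)) · Σ_k (x_{k,i} - mean_i) · (x_{k,j} - mean_j), divisor n-1 = 4:
  S[X_1,X_1] = ((-1.8)·(-1.8) + (2.2)·(2.2) + (-1.8)·(-1.8) + (3.2)·(3.2) + (-1.8)·(-1.8)) / 4 = 24.8/4 = 6.2
  S[X_1,X_2] = ((-1.8)·(2.4) + (2.2)·(-1.6) + (-1.8)·(-0.6) + (3.2)·(0.4) + (-1.8)·(-0.6)) / 4 = -4.4/4 = -1.1
  S[X_2,X_2] = ((2.4)·(2.4) + (-1.6)·(-1.6) + (-0.6)·(-0.6) + (0.4)·(0.4) + (-0.6)·(-0.6)) / 4 = 9.2/4 = 2.3
  S = [[6.2, -1.1],
 [-1.1, 2.3]].

Step 3 — invert S. det(S) = 6.2·2.3 - (-1.1)² = 13.05.
  S^{-1} = (1/det) · [[d, -b], [-b, a]] = [[0.1762, 0.0843],
 [0.0843, 0.4751]].

Step 4 — quadratic form (x̄ - mu_0)^T · S^{-1} · (x̄ - mu_0):
  S^{-1} · (x̄ - mu_0) = (0.0153, 0.2682),
  (x̄ - mu_0)^T · [...] = (-0.2)·(0.0153) + (0.6)·(0.2682) = 0.1579.

Step 5 — scale by n: T² = 5 · 0.1579 = 0.7893.

T² ≈ 0.7893


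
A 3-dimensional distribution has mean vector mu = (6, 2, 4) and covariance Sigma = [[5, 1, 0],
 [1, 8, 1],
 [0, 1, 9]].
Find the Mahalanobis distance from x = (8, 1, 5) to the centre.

Step 1 — centre the observation: (x - mu) = (2, -1, 1).

Step 2 — invert Sigma (cofactor / det for 3×3, or solve directly):
  Sigma^{-1} = [[0.2052, -0.026, 0.0029],
 [-0.026, 0.1301, -0.0145],
 [0.0029, -0.0145, 0.1127]].

Step 3 — form the quadratic (x - mu)^T · Sigma^{-1} · (x - mu):
  Sigma^{-1} · (x - mu) = (0.4393, -0.1965, 0.1329).
  (x - mu)^T · [Sigma^{-1} · (x - mu)] = (2)·(0.4393) + (-1)·(-0.1965) + (1)·(0.1329) = 1.2081.

Step 4 — take square root: d = √(1.2081) ≈ 1.0991.

d(x, mu) = √(1.2081) ≈ 1.0991


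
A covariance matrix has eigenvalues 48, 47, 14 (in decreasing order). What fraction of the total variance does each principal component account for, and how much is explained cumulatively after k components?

Step 1 — total variance = trace(Sigma) = Σ λ_i = 48 + 47 + 14 = 109.

Step 2 — fraction explained by component i = λ_i / Σ λ:
  PC1: 48/109 = 0.4404
  PC2: 47/109 = 0.4312
  PC3: 14/109 = 0.1284

Step 3 — cumulative fraction after k components = (λ_1 + ... + λ_k) / Σ λ:
  k = 1: 48/109 = 0.4404
  k = 2: (48 + 47)/109 = 95/109 = 0.8716
  k = 3: (48 + 47 + 14)/109 = 109/109 = 1

Summary (fraction, with percent):

explained: PC1 0.4404 (44.04%), PC2 0.4312 (43.12%), PC3 0.1284 (12.84%);  cumulative: 0.4404, 0.8716, 1


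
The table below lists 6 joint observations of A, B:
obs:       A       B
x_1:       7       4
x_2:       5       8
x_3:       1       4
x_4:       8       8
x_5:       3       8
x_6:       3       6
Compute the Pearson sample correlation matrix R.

Step 1 — column means:
  mean(A) = (7 + 5 + 1 + 8 + 3 + 3) / 6 = 27/6 = 4.5
  mean(B) = (4 + 8 + 4 + 8 + 8 + 6) / 6 = 38/6 = 6.3333

Step 2 — sample variances and covariances s[i,j] = (1/(n-1)) · Σ_k (x_{k,i} - mean_i) · (x_{k,j} - mean_j), with n-1 = 5:
  s[A,A] = ((2.5)·(2.5) + (0.5)·(0.5) + (-3.5)·(-3.5) + (3.5)·(3.5) + (-1.5)·(-1.5) + (-1.5)·(-1.5)) / 5 = 35.5/5 = 7.1
  s[A,B] = ((2.5)·(-2.3333) + (0.5)·(1.6667) + (-3.5)·(-2.3333) + (3.5)·(1.6667) + (-1.5)·(1.6667) + (-1.5)·(-0.3333)) / 5 = 7/5 = 1.4
  s[B,B] = ((-2.3333)·(-2.3333) + (1.6667)·(1.6667) + (-2.3333)·(-2.3333) + (1.6667)·(1.6667) + (1.6667)·(1.6667) + (-0.3333)·(-0.3333)) / 5 = 19.3333/5 = 3.8667
  Sample standard deviations s_i = √(s[i,i]):
  s(A) = √(7.1) = 2.6646
  s(B) = √(3.8667) = 1.9664

Step 3 — r_{ij} = s_{ij} / (s_i · s_j):
  r[A,A] = 1 (diagonal).
  r[A,B] = 1.4 / (2.6646 · 1.9664) = 1.4 / 5.2396 = 0.2672
  r[B,B] = 1 (diagonal).

R is symmetric with unit diagonal. Assembling:

R = [[1, 0.2672],
 [0.2672, 1]]


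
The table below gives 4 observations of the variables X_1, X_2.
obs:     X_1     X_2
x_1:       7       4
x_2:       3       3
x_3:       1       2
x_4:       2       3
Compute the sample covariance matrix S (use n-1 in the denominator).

Step 1 — column means:
  mean(X_1) = (7 + 3 + 1 + 2) / 4 = 13/4 = 3.25
  mean(X_2) = (4 + 3 + 2 + 3) / 4 = 12/4 = 3

Step 2 — sample covariance S[i,j] = (1/(n-1)) · Σ_k (x_{k,i} - mean_i) · (x_{k,j} - mean_j), with n-1 = 3.
  S[X_1,X_1] = ((3.75)·(3.75) + (-0.25)·(-0.25) + (-2.25)·(-2.25) + (-1.25)·(-1.25)) / 3 = 20.75/3 = 6.9167
  S[X_1,X_2] = ((3.75)·(1) + (-0.25)·(0) + (-2.25)·(-1) + (-1.25)·(0)) / 3 = 6/3 = 2
  S[X_2,X_2] = ((1)·(1) + (0)·(0) + (-1)·(-1) + (0)·(0)) / 3 = 2/3 = 0.6667

S is symmetric (S[j,i] = S[i,j]). Assembling:

S = [[6.9167, 2],
 [2, 0.6667]]


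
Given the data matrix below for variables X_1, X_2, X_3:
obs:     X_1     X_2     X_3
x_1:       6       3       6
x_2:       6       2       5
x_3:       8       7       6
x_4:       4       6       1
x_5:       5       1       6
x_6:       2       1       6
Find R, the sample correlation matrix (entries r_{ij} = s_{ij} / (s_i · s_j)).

Step 1 — column means:
  mean(X_1) = (6 + 6 + 8 + 4 + 5 + 2) / 6 = 31/6 = 5.1667
  mean(X_2) = (3 + 2 + 7 + 6 + 1 + 1) / 6 = 20/6 = 3.3333
  mean(X_3) = (6 + 5 + 6 + 1 + 6 + 6) / 6 = 30/6 = 5

Step 2 — sample variances and covariances s[i,j] = (1/(n-1)) · Σ_k (x_{k,i} - mean_i) · (x_{k,j} - mean_j), with n-1 = 5:
  s[X_1,X_1] = ((0.8333)·(0.8333) + (0.8333)·(0.8333) + (2.8333)·(2.8333) + (-1.1667)·(-1.1667) + (-0.1667)·(-0.1667) + (-3.1667)·(-3.1667)) / 5 = 20.8333/5 = 4.1667
  s[X_1,X_2] = ((0.8333)·(-0.3333) + (0.8333)·(-1.3333) + (2.8333)·(3.6667) + (-1.1667)·(2.6667) + (-0.1667)·(-2.3333) + (-3.1667)·(-2.3333)) / 5 = 13.6667/5 = 2.7333
  s[X_1,X_3] = ((0.8333)·(1) + (0.8333)·(0) + (2.8333)·(1) + (-1.1667)·(-4) + (-0.1667)·(1) + (-3.1667)·(1)) / 5 = 5/5 = 1
  s[X_2,X_2] = ((-0.3333)·(-0.3333) + (-1.3333)·(-1.3333) + (3.6667)·(3.6667) + (2.6667)·(2.6667) + (-2.3333)·(-2.3333) + (-2.3333)·(-2.3333)) / 5 = 33.3333/5 = 6.6667
  s[X_2,X_3] = ((-0.3333)·(1) + (-1.3333)·(0) + (3.6667)·(1) + (2.6667)·(-4) + (-2.3333)·(1) + (-2.3333)·(1)) / 5 = -12/5 = -2.4
  s[X_3,X_3] = ((1)·(1) + (0)·(0) + (1)·(1) + (-4)·(-4) + (1)·(1) + (1)·(1)) / 5 = 20/5 = 4
  Sample standard deviations s_i = √(s[i,i]):
  s(X_1) = √(4.1667) = 2.0412
  s(X_2) = √(6.6667) = 2.582
  s(X_3) = √(4) = 2

Step 3 — r_{ij} = s_{ij} / (s_i · s_j):
  r[X_1,X_1] = 1 (diagonal).
  r[X_1,X_2] = 2.7333 / (2.0412 · 2.582) = 2.7333 / 5.2705 = 0.5186
  r[X_1,X_3] = 1 / (2.0412 · 2) = 1 / 4.0825 = 0.2449
  r[X_2,X_2] = 1 (diagonal).
  r[X_2,X_3] = -2.4 / (2.582 · 2) = -2.4 / 5.164 = -0.4648
  r[X_3,X_3] = 1 (diagonal).

R is symmetric with unit diagonal. Assembling:

R = [[1, 0.5186, 0.2449],
 [0.5186, 1, -0.4648],
 [0.2449, -0.4648, 1]]


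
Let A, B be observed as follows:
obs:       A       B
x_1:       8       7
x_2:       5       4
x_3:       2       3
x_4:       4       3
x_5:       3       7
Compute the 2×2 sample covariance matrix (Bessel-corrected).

Step 1 — column means:
  mean(A) = (8 + 5 + 2 + 4 + 3) / 5 = 22/5 = 4.4
  mean(B) = (7 + 4 + 3 + 3 + 7) / 5 = 24/5 = 4.8

Step 2 — sample covariance S[i,j] = (1/(n-1)) · Σ_k (x_{k,i} - mean_i) · (x_{k,j} - mean_j), with n-1 = 4.
  S[A,A] = ((3.6)·(3.6) + (0.6)·(0.6) + (-2.4)·(-2.4) + (-0.4)·(-0.4) + (-1.4)·(-1.4)) / 4 = 21.2/4 = 5.3
  S[A,B] = ((3.6)·(2.2) + (0.6)·(-0.8) + (-2.4)·(-1.8) + (-0.4)·(-1.8) + (-1.4)·(2.2)) / 4 = 9.4/4 = 2.35
  S[B,B] = ((2.2)·(2.2) + (-0.8)·(-0.8) + (-1.8)·(-1.8) + (-1.8)·(-1.8) + (2.2)·(2.2)) / 4 = 16.8/4 = 4.2

S is symmetric (S[j,i] = S[i,j]). Assembling:

S = [[5.3, 2.35],
 [2.35, 4.2]]


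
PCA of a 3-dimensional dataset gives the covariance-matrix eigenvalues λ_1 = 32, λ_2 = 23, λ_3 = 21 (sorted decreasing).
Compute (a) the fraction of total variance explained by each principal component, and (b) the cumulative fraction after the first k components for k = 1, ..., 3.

Step 1 — total variance = trace(Sigma) = Σ λ_i = 32 + 23 + 21 = 76.

Step 2 — fraction explained by component i = λ_i / Σ λ:
  PC1: 32/76 = 0.4211
  PC2: 23/76 = 0.3026
  PC3: 21/76 = 0.2763

Step 3 — cumulative fraction after k components = (λ_1 + ... + λ_k) / Σ λ:
  k = 1: 32/76 = 0.4211
  k = 2: (32 + 23)/76 = 55/76 = 0.7237
  k = 3: (32 + 23 + 21)/76 = 76/76 = 1

Summary (fraction, with percent):

explained: PC1 0.4211 (42.11%), PC2 0.3026 (30.26%), PC3 0.2763 (27.63%);  cumulative: 0.4211, 0.7237, 1


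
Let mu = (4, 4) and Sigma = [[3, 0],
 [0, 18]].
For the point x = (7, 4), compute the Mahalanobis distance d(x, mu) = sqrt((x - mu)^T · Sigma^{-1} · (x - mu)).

Step 1 — centre the observation: (x - mu) = (3, 0).

Step 2 — invert Sigma. det(Sigma) = 3·18 - (0)² = 54.
  Sigma^{-1} = (1/det) · [[d, -b], [-b, a]] = [[0.3333, 0],
 [0, 0.0556]].

Step 3 — form the quadratic (x - mu)^T · Sigma^{-1} · (x - mu):
  Sigma^{-1} · (x - mu) = (1, 0).
  (x - mu)^T · [Sigma^{-1} · (x - mu)] = (3)·(1) + (0)·(0) = 3.

Step 4 — take square root: d = √(3) ≈ 1.7321.

d(x, mu) = √(3) ≈ 1.7321


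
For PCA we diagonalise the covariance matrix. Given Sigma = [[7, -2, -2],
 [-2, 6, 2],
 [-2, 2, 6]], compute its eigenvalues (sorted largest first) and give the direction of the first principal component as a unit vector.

Step 1 — characteristic polynomial p(λ) = det(λI - Sigma) = λ³ - tr·λ² + c_1·λ - det, where tr = trace, c_1 = sum of the principal 2×2 minors, det = det(Sigma):
  tr = 7 + 6 + 6 = 19,
  c_1 = (7·6 - (-2)²) + (7·6 - (-2)²) + (6·6 - (2)²) = 38 + 38 + 32 = 108,
  det = 7·(6·6 - (2)²) - (-2)·((-2)·6 - (2)·(-2)) + (-2)·((-2)·(2) - 6·(-2)) = 7·(32) - (-2)·(-8) + (-2)·(8) = 192.
  So p(λ) = λ³ - 19λ² + 108λ - 192.
Step 2 — look for an integer root (rational root theorem: any rational root is an integer divisor of 192). Testing λ = 4:
  p(4) = 64 - 304 + 432 - 192 = 0  ✓
  Dividing out (λ - 4): p(λ) = (λ - 4)(λ² - 15λ + 48).
Step 3 — remaining eigenvalues from the quadratic λ² - 15λ + 48 = 0:
  Δ = 15² - 4·48 = 225 - 192 = 33,  λ = (15 ± √33)/2 = (15 ± 5.7446)/2 ≈ 10.3723 or 4.6277.
  Sorted: λ_1 = 10.3723,  λ_2 = 4.6277,  λ_3 = 4  (check: sum = 19 = tr ✓).

Step 4 — unit eigenvector for λ_1 ≈ 10.3723: v spans the null space of (Sigma - λ_1 I), whose rows are
  r_1 = (-3.3723, -2, -2),  r_2 = (-2, -4.3723, 2),  r_3 = (-2, 2, -4.3723).
  v is orthogonal to every row, so take v ∝ r_1 × r_2 = ((-2)·(2) - (-2)·(-4.3723), (-2)·(-2) - (-3.3723)·(2), (-3.3723)·(-4.3723) - (-2)·(-2)) ≈ (-12.7446, 10.7446, 10.7446).
  Rescale (multiply by -1 so the first nonzero entry is positive): u = (12.7446, -10.7446, -10.7446).
  ||u|| = √((12.7446)² + (-10.7446)² + (-10.7446)²) = √(393.3151) ≈ 19.8322,  v_1 = u/||u|| ≈ (0.6426, -0.5418, -0.5418) (||v_1|| = 1).

λ_1 = 10.3723,  λ_2 = 4.6277,  λ_3 = 4;  v_1 ≈ (0.6426, -0.5418, -0.5418)


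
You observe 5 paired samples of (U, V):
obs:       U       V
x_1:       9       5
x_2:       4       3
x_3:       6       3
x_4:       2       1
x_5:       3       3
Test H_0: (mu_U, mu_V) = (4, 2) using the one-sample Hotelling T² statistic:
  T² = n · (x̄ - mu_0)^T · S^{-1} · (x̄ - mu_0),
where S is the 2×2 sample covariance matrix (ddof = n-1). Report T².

Step 1 — sample mean vector:
  mean(U) = (9 + 4 + 6 + 2 + 3) / 5 = 24/5 = 4.8
  mean(V) = (5 + 3 + 3 + 1 + 3) / 5 = 15/5 = 3
  x̄ = (4.8, 3),  deviation x̄ - mu_0 = (4.8, 3) - (4, 2) = (0.8, 1).

Step 2 — sample covariance matrix, S[i,j] = (1/(n-1)) · Σ_k (x_{k,i} - mean_i) · (x_{k,j} - mean_j), divisor n-1 = 4:
  S[U,U] = ((4.2)·(4.2) + (-0.8)·(-0.8) + (1.2)·(1.2) + (-2.8)·(-2.8) + (-1.8)·(-1.8)) / 4 = 30.8/4 = 7.7
  S[U,V] = ((4.2)·(2) + (-0.8)·(0) + (1.2)·(0) + (-2.8)·(-2) + (-1.8)·(0)) / 4 = 14/4 = 3.5
  S[V,V] = ((2)·(2) + (0)·(0) + (0)·(0) + (-2)·(-2) + (0)·(0)) / 4 = 8/4 = 2
  S = [[7.7, 3.5],
 [3.5, 2]].

Step 3 — invert S. det(S) = 7.7·2 - (3.5)² = 3.15.
  S^{-1} = (1/det) · [[d, -b], [-b, a]] = [[0.6349, -1.1111],
 [-1.1111, 2.4444]].

Step 4 — quadratic form (x̄ - mu_0)^T · S^{-1} · (x̄ - mu_0):
  S^{-1} · (x̄ - mu_0) = (-0.6032, 1.5556),
  (x̄ - mu_0)^T · [...] = (0.8)·(-0.6032) + (1)·(1.5556) = 1.073.

Step 5 — scale by n: T² = 5 · 1.073 = 5.3651.

T² ≈ 5.3651


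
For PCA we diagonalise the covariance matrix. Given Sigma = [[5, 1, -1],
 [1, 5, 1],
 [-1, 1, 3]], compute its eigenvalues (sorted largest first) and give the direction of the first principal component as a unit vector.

Step 1 — characteristic polynomial p(λ) = det(λI - Sigma) = λ³ - tr·λ² + c_1·λ - det, where tr = trace, c_1 = sum of the principal 2×2 minors, det = det(Sigma):
  tr = 5 + 5 + 3 = 13,
  c_1 = (5·5 - (1)²) + (5·3 - (-1)²) + (5·3 - (1)²) = 24 + 14 + 14 = 52,
  det = 5·(5·3 - (1)²) - (1)·((1)·3 - (1)·(-1)) + (-1)·((1)·(1) - 5·(-1)) = 5·(14) - (1)·(4) + (-1)·(6) = 60.
  So p(λ) = λ³ - 13λ² + 52λ - 60.
Step 2 — look for an integer root (rational root theorem: any rational root is an integer divisor of 60). Testing λ = 2:
  p(2) = 8 - 52 + 104 - 60 = 0  ✓
  Dividing out (λ - 2): p(λ) = (λ - 2)(λ² - 11λ + 30).
Step 3 — remaining eigenvalues from the quadratic λ² - 11λ + 30 = 0:
  Δ = 11² - 4·30 = 121 - 120 = 1,  λ = (11 ± √1)/2 = (11 ± 1)/2 = 6 or 5.
  Sorted: λ_1 = 6,  λ_2 = 5,  λ_3 = 2  (check: sum = 13 = tr ✓).

Step 4 — unit eigenvector for λ_1 = 6: v spans the null space of (Sigma - λ_1 I), whose rows are
  r_1 = (-1, 1, -1),  r_2 = (1, -1, 1),  r_3 = (-1, 1, -3).
  v is orthogonal to every row, so take v ∝ r_1 × r_3 = ((1)·(-3) - (-1)·(1), (-1)·(-1) - (-1)·(-3), (-1)·(1) - (1)·(-1)) = (-2, -2, 0).
  Rescale (divide by 2; multiply by -1 so the first nonzero entry is positive): u = (1, 1, 0).
  ||u|| = √((1)² + (1)² + (0)²) = √(2) ≈ 1.4142,  v_1 = u/||u|| ≈ (0.7071, 0.7071, 0) (||v_1|| = 1).

λ_1 = 6,  λ_2 = 5,  λ_3 = 2;  v_1 ≈ (0.7071, 0.7071, 0)


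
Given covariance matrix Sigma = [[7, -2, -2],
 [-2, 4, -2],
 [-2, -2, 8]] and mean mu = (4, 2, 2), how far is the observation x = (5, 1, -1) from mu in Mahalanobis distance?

Step 1 — centre the observation: (x - mu) = (1, -1, -3).

Step 2 — invert Sigma (cofactor / det for 3×3, or solve directly):
  Sigma^{-1} = [[0.2121, 0.1515, 0.0909],
 [0.1515, 0.3939, 0.1364],
 [0.0909, 0.1364, 0.1818]].

Step 3 — form the quadratic (x - mu)^T · Sigma^{-1} · (x - mu):
  Sigma^{-1} · (x - mu) = (-0.2121, -0.6515, -0.5909).
  (x - mu)^T · [Sigma^{-1} · (x - mu)] = (1)·(-0.2121) + (-1)·(-0.6515) + (-3)·(-0.5909) = 2.2121.

Step 4 — take square root: d = √(2.2121) ≈ 1.4873.

d(x, mu) = √(2.2121) ≈ 1.4873


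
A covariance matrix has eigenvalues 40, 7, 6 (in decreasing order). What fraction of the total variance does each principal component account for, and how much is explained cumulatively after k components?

Step 1 — total variance = trace(Sigma) = Σ λ_i = 40 + 7 + 6 = 53.

Step 2 — fraction explained by component i = λ_i / Σ λ:
  PC1: 40/53 = 0.7547
  PC2: 7/53 = 0.1321
  PC3: 6/53 = 0.1132

Step 3 — cumulative fraction after k components = (λ_1 + ... + λ_k) / Σ λ:
  k = 1: 40/53 = 0.7547
  k = 2: (40 + 7)/53 = 47/53 = 0.8868
  k = 3: (40 + 7 + 6)/53 = 53/53 = 1

Summary (fraction, with percent):

explained: PC1 0.7547 (75.47%), PC2 0.1321 (13.21%), PC3 0.1132 (11.32%);  cumulative: 0.7547, 0.8868, 1


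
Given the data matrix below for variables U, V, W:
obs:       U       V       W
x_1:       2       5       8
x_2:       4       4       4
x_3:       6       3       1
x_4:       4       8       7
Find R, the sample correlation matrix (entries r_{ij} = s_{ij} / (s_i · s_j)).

Step 1 — column means:
  mean(U) = (2 + 4 + 6 + 4) / 4 = 16/4 = 4
  mean(V) = (5 + 4 + 3 + 8) / 4 = 20/4 = 5
  mean(W) = (8 + 4 + 1 + 7) / 4 = 20/4 = 5

Step 2 — sample variances and covariances s[i,j] = (1/(n-1)) · Σ_k (x_{k,i} - mean_i) · (x_{k,j} - mean_j), with n-1 = 3:
  s[U,U] = ((-2)·(-2) + (0)·(0) + (2)·(2) + (0)·(0)) / 3 = 8/3 = 2.6667
  s[U,V] = ((-2)·(0) + (0)·(-1) + (2)·(-2) + (0)·(3)) / 3 = -4/3 = -1.3333
  s[U,W] = ((-2)·(3) + (0)·(-1) + (2)·(-4) + (0)·(2)) / 3 = -14/3 = -4.6667
  s[V,V] = ((0)·(0) + (-1)·(-1) + (-2)·(-2) + (3)·(3)) / 3 = 14/3 = 4.6667
  s[V,W] = ((0)·(3) + (-1)·(-1) + (-2)·(-4) + (3)·(2)) / 3 = 15/3 = 5
  s[W,W] = ((3)·(3) + (-1)·(-1) + (-4)·(-4) + (2)·(2)) / 3 = 30/3 = 10
  Sample standard deviations s_i = √(s[i,i]):
  s(U) = √(2.6667) = 1.633
  s(V) = √(4.6667) = 2.1602
  s(W) = √(10) = 3.1623

Step 3 — r_{ij} = s_{ij} / (s_i · s_j):
  r[U,U] = 1 (diagonal).
  r[U,V] = -1.3333 / (1.633 · 2.1602) = -1.3333 / 3.5277 = -0.378
  r[U,W] = -4.6667 / (1.633 · 3.1623) = -4.6667 / 5.164 = -0.9037
  r[V,V] = 1 (diagonal).
  r[V,W] = 5 / (2.1602 · 3.1623) = 5 / 6.8313 = 0.7319
  r[W,W] = 1 (diagonal).

R is symmetric with unit diagonal. Assembling:

R = [[1, -0.378, -0.9037],
 [-0.378, 1, 0.7319],
 [-0.9037, 0.7319, 1]]


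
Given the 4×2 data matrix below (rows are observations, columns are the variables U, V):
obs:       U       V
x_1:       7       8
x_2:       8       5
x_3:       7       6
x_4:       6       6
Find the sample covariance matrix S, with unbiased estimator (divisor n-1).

Step 1 — column means:
  mean(U) = (7 + 8 + 7 + 6) / 4 = 28/4 = 7
  mean(V) = (8 + 5 + 6 + 6) / 4 = 25/4 = 6.25

Step 2 — sample covariance S[i,j] = (1/(n-1)) · Σ_k (x_{k,i} - mean_i) · (x_{k,j} - mean_j), with n-1 = 3.
  S[U,U] = ((0)·(0) + (1)·(1) + (0)·(0) + (-1)·(-1)) / 3 = 2/3 = 0.6667
  S[U,V] = ((0)·(1.75) + (1)·(-1.25) + (0)·(-0.25) + (-1)·(-0.25)) / 3 = -1/3 = -0.3333
  S[V,V] = ((1.75)·(1.75) + (-1.25)·(-1.25) + (-0.25)·(-0.25) + (-0.25)·(-0.25)) / 3 = 4.75/3 = 1.5833

S is symmetric (S[j,i] = S[i,j]). Assembling:

S = [[0.6667, -0.3333],
 [-0.3333, 1.5833]]


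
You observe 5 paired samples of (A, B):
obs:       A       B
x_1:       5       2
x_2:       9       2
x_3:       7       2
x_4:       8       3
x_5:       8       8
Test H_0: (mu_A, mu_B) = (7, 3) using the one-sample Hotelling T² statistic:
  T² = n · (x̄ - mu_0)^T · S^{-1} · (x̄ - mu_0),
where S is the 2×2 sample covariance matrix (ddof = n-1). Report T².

Step 1 — sample mean vector:
  mean(A) = (5 + 9 + 7 + 8 + 8) / 5 = 37/5 = 7.4
  mean(B) = (2 + 2 + 2 + 3 + 8) / 5 = 17/5 = 3.4
  x̄ = (7.4, 3.4),  deviation x̄ - mu_0 = (7.4, 3.4) - (7, 3) = (0.4, 0.4).

Step 2 — sample covariance matrix, S[i,j] = (1/(n-1)) · Σ_k (x_{k,i} - mean_i) · (x_{k,j} - mean_j), divisor n-1 = 4:
  S[A,A] = ((-2.4)·(-2.4) + (1.6)·(1.6) + (-0.4)·(-0.4) + (0.6)·(0.6) + (0.6)·(0.6)) / 4 = 9.2/4 = 2.3
  S[A,B] = ((-2.4)·(-1.4) + (1.6)·(-1.4) + (-0.4)·(-1.4) + (0.6)·(-0.4) + (0.6)·(4.6)) / 4 = 4.2/4 = 1.05
  S[B,B] = ((-1.4)·(-1.4) + (-1.4)·(-1.4) + (-1.4)·(-1.4) + (-0.4)·(-0.4) + (4.6)·(4.6)) / 4 = 27.2/4 = 6.8
  S = [[2.3, 1.05],
 [1.05, 6.8]].

Step 3 — invert S. det(S) = 2.3·6.8 - (1.05)² = 14.5375.
  S^{-1} = (1/det) · [[d, -b], [-b, a]] = [[0.4678, -0.0722],
 [-0.0722, 0.1582]].

Step 4 — quadratic form (x̄ - mu_0)^T · S^{-1} · (x̄ - mu_0):
  S^{-1} · (x̄ - mu_0) = (0.1582, 0.0344),
  (x̄ - mu_0)^T · [...] = (0.4)·(0.1582) + (0.4)·(0.0344) = 0.077.

Step 5 — scale by n: T² = 5 · 0.077 = 0.3852.

T² ≈ 0.3852


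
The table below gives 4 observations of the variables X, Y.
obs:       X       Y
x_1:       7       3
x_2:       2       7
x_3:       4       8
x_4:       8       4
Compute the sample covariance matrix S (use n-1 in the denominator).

Step 1 — column means:
  mean(X) = (7 + 2 + 4 + 8) / 4 = 21/4 = 5.25
  mean(Y) = (3 + 7 + 8 + 4) / 4 = 22/4 = 5.5

Step 2 — sample covariance S[i,j] = (1/(n-1)) · Σ_k (x_{k,i} - mean_i) · (x_{k,j} - mean_j), with n-1 = 3.
  S[X,X] = ((1.75)·(1.75) + (-3.25)·(-3.25) + (-1.25)·(-1.25) + (2.75)·(2.75)) / 3 = 22.75/3 = 7.5833
  S[X,Y] = ((1.75)·(-2.5) + (-3.25)·(1.5) + (-1.25)·(2.5) + (2.75)·(-1.5)) / 3 = -16.5/3 = -5.5
  S[Y,Y] = ((-2.5)·(-2.5) + (1.5)·(1.5) + (2.5)·(2.5) + (-1.5)·(-1.5)) / 3 = 17/3 = 5.6667

S is symmetric (S[j,i] = S[i,j]). Assembling:

S = [[7.5833, -5.5],
 [-5.5, 5.6667]]


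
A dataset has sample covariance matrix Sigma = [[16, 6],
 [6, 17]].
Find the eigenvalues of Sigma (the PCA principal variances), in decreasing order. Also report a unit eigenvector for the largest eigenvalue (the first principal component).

Step 1 — characteristic polynomial of 2×2 Sigma:
  det(Sigma - λI) = λ² - trace · λ + det = 0.
  trace = 16 + 17 = 33, det = 16·17 - (6)² = 236.
Step 2 — discriminant:
  Δ = trace² - 4·det = 1089 - 944 = 145.
Step 3 — eigenvalues:
  λ = (trace ± √Δ)/2 = (33 ± 12.0416)/2,
  λ_1 = 22.5208,  λ_2 = 10.4792.

Step 4 — unit eigenvector for λ_1: solve (Sigma - λ_1 I)v = 0. First row:
  (16 - 22.5208)·v_x + (6)·v_y = 0, i.e. (-6.5208)·v_x + (6)·v_y = 0,
  so v ∝ (b, λ_1 - a) = (6, 6.5208) = u.
  ||u|| = √((6)² + (6.5208)²) = √(78.5208) ≈ 8.8612,
  v_1 = u/||u|| ≈ (0.6771, 0.7359) (||v_1|| = 1).

λ_1 = 22.5208,  λ_2 = 10.4792;  v_1 ≈ (0.6771, 0.7359)


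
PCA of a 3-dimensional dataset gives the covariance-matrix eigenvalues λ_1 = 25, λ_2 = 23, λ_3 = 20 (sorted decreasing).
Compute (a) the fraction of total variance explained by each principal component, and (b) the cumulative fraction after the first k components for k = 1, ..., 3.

Step 1 — total variance = trace(Sigma) = Σ λ_i = 25 + 23 + 20 = 68.

Step 2 — fraction explained by component i = λ_i / Σ λ:
  PC1: 25/68 = 0.3676
  PC2: 23/68 = 0.3382
  PC3: 20/68 = 0.2941

Step 3 — cumulative fraction after k components = (λ_1 + ... + λ_k) / Σ λ:
  k = 1: 25/68 = 0.3676
  k = 2: (25 + 23)/68 = 48/68 = 0.7059
  k = 3: (25 + 23 + 20)/68 = 68/68 = 1

Summary (fraction, with percent):

explained: PC1 0.3676 (36.76%), PC2 0.3382 (33.82%), PC3 0.2941 (29.41%);  cumulative: 0.3676, 0.7059, 1


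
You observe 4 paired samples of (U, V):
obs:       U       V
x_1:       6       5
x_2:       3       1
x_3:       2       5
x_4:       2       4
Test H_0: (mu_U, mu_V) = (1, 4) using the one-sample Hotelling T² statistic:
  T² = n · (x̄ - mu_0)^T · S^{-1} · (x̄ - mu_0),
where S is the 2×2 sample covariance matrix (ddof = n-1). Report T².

Step 1 — sample mean vector:
  mean(U) = (6 + 3 + 2 + 2) / 4 = 13/4 = 3.25
  mean(V) = (5 + 1 + 5 + 4) / 4 = 15/4 = 3.75
  x̄ = (3.25, 3.75),  deviation x̄ - mu_0 = (3.25, 3.75) - (1, 4) = (2.25, -0.25).

Step 2 — sample covariance matrix, S[i,j] = (1/(n-1)) · Σ_k (x_{k,i} - mean_i) · (x_{k,j} - mean_j), divisor n-1 = 3:
  S[U,U] = ((2.75)·(2.75) + (-0.25)·(-0.25) + (-1.25)·(-1.25) + (-1.25)·(-1.25)) / 3 = 10.75/3 = 3.5833
  S[U,V] = ((2.75)·(1.25) + (-0.25)·(-2.75) + (-1.25)·(1.25) + (-1.25)·(0.25)) / 3 = 2.25/3 = 0.75
  S[V,V] = ((1.25)·(1.25) + (-2.75)·(-2.75) + (1.25)·(1.25) + (0.25)·(0.25)) / 3 = 10.75/3 = 3.5833
  S = [[3.5833, 0.75],
 [0.75, 3.5833]].

Step 3 — invert S. det(S) = 3.5833·3.5833 - (0.75)² = 12.2778.
  S^{-1} = (1/det) · [[d, -b], [-b, a]] = [[0.2919, -0.0611],
 [-0.0611, 0.2919]].

Step 4 — quadratic form (x̄ - mu_0)^T · S^{-1} · (x̄ - mu_0):
  S^{-1} · (x̄ - mu_0) = (0.6719, -0.2104),
  (x̄ - mu_0)^T · [...] = (2.25)·(0.6719) + (-0.25)·(-0.2104) = 1.5645.

Step 5 — scale by n: T² = 4 · 1.5645 = 6.2579.

T² ≈ 6.2579


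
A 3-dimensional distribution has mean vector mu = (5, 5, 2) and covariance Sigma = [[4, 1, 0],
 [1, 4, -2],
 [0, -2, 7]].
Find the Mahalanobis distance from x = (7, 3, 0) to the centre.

Step 1 — centre the observation: (x - mu) = (2, -2, -2).

Step 2 — invert Sigma (cofactor / det for 3×3, or solve directly):
  Sigma^{-1} = [[0.2697, -0.0787, -0.0225],
 [-0.0787, 0.3146, 0.0899],
 [-0.0225, 0.0899, 0.1685]].

Step 3 — form the quadratic (x - mu)^T · Sigma^{-1} · (x - mu):
  Sigma^{-1} · (x - mu) = (0.7416, -0.9663, -0.5618).
  (x - mu)^T · [Sigma^{-1} · (x - mu)] = (2)·(0.7416) + (-2)·(-0.9663) + (-2)·(-0.5618) = 4.5393.

Step 4 — take square root: d = √(4.5393) ≈ 2.1306.

d(x, mu) = √(4.5393) ≈ 2.1306


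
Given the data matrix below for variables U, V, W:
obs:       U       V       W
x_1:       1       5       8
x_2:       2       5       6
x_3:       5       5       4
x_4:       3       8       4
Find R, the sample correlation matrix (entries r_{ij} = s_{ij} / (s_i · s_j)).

Step 1 — column means:
  mean(U) = (1 + 2 + 5 + 3) / 4 = 11/4 = 2.75
  mean(V) = (5 + 5 + 5 + 8) / 4 = 23/4 = 5.75
  mean(W) = (8 + 6 + 4 + 4) / 4 = 22/4 = 5.5

Step 2 — sample variances and covariances s[i,j] = (1/(n-1)) · Σ_k (x_{k,i} - mean_i) · (x_{k,j} - mean_j), with n-1 = 3:
  s[U,U] = ((-1.75)·(-1.75) + (-0.75)·(-0.75) + (2.25)·(2.25) + (0.25)·(0.25)) / 3 = 8.75/3 = 2.9167
  s[U,V] = ((-1.75)·(-0.75) + (-0.75)·(-0.75) + (2.25)·(-0.75) + (0.25)·(2.25)) / 3 = 0.75/3 = 0.25
  s[U,W] = ((-1.75)·(2.5) + (-0.75)·(0.5) + (2.25)·(-1.5) + (0.25)·(-1.5)) / 3 = -8.5/3 = -2.8333
  s[V,V] = ((-0.75)·(-0.75) + (-0.75)·(-0.75) + (-0.75)·(-0.75) + (2.25)·(2.25)) / 3 = 6.75/3 = 2.25
  s[V,W] = ((-0.75)·(2.5) + (-0.75)·(0.5) + (-0.75)·(-1.5) + (2.25)·(-1.5)) / 3 = -4.5/3 = -1.5
  s[W,W] = ((2.5)·(2.5) + (0.5)·(0.5) + (-1.5)·(-1.5) + (-1.5)·(-1.5)) / 3 = 11/3 = 3.6667
  Sample standard deviations s_i = √(s[i,i]):
  s(U) = √(2.9167) = 1.7078
  s(V) = √(2.25) = 1.5
  s(W) = √(3.6667) = 1.9149

Step 3 — r_{ij} = s_{ij} / (s_i · s_j):
  r[U,U] = 1 (diagonal).
  r[U,V] = 0.25 / (1.7078 · 1.5) = 0.25 / 2.5617 = 0.0976
  r[U,W] = -2.8333 / (1.7078 · 1.9149) = -2.8333 / 3.2702 = -0.8664
  r[V,V] = 1 (diagonal).
  r[V,W] = -1.5 / (1.5 · 1.9149) = -1.5 / 2.8723 = -0.5222
  r[W,W] = 1 (diagonal).

R is symmetric with unit diagonal. Assembling:

R = [[1, 0.0976, -0.8664],
 [0.0976, 1, -0.5222],
 [-0.8664, -0.5222, 1]]


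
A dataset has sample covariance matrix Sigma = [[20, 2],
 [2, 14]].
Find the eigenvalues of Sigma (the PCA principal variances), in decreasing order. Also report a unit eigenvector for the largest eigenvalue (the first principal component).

Step 1 — characteristic polynomial of 2×2 Sigma:
  det(Sigma - λI) = λ² - trace · λ + det = 0.
  trace = 20 + 14 = 34, det = 20·14 - (2)² = 276.
Step 2 — discriminant:
  Δ = trace² - 4·det = 1156 - 1104 = 52.
Step 3 — eigenvalues:
  λ = (trace ± √Δ)/2 = (34 ± 7.2111)/2,
  λ_1 = 20.6056,  λ_2 = 13.3944.

Step 4 — unit eigenvector for λ_1: solve (Sigma - λ_1 I)v = 0. First row:
  (20 - 20.6056)·v_x + (2)·v_y = 0, i.e. (-0.6056)·v_x + (2)·v_y = 0,
  so v ∝ (b, λ_1 - a) = (2, 0.6056) = u.
  ||u|| = √((2)² + (0.6056)²) = √(4.3667) ≈ 2.0897,
  v_1 = u/||u|| ≈ (0.9571, 0.2898) (||v_1|| = 1).

λ_1 = 20.6056,  λ_2 = 13.3944;  v_1 ≈ (0.9571, 0.2898)


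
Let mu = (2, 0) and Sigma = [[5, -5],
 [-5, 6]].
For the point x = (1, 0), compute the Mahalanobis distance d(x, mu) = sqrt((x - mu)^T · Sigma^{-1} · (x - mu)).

Step 1 — centre the observation: (x - mu) = (-1, 0).

Step 2 — invert Sigma. det(Sigma) = 5·6 - (-5)² = 5.
  Sigma^{-1} = (1/det) · [[d, -b], [-b, a]] = [[1.2, 1],
 [1, 1]].

Step 3 — form the quadratic (x - mu)^T · Sigma^{-1} · (x - mu):
  Sigma^{-1} · (x - mu) = (-1.2, -1).
  (x - mu)^T · [Sigma^{-1} · (x - mu)] = (-1)·(-1.2) + (0)·(-1) = 1.2.

Step 4 — take square root: d = √(1.2) ≈ 1.0954.

d(x, mu) = √(1.2) ≈ 1.0954


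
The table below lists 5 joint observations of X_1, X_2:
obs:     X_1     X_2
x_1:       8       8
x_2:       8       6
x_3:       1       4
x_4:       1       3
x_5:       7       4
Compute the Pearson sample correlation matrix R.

Step 1 — column means:
  mean(X_1) = (8 + 8 + 1 + 1 + 7) / 5 = 25/5 = 5
  mean(X_2) = (8 + 6 + 4 + 3 + 4) / 5 = 25/5 = 5

Step 2 — sample variances and covariances s[i,j] = (1/(n-1)) · Σ_k (x_{k,i} - mean_i) · (x_{k,j} - mean_j), with n-1 = 4:
  s[X_1,X_1] = ((3)·(3) + (3)·(3) + (-4)·(-4) + (-4)·(-4) + (2)·(2)) / 4 = 54/4 = 13.5
  s[X_1,X_2] = ((3)·(3) + (3)·(1) + (-4)·(-1) + (-4)·(-2) + (2)·(-1)) / 4 = 22/4 = 5.5
  s[X_2,X_2] = ((3)·(3) + (1)·(1) + (-1)·(-1) + (-2)·(-2) + (-1)·(-1)) / 4 = 16/4 = 4
  Sample standard deviations s_i = √(s[i,i]):
  s(X_1) = √(13.5) = 3.6742
  s(X_2) = √(4) = 2

Step 3 — r_{ij} = s_{ij} / (s_i · s_j):
  r[X_1,X_1] = 1 (diagonal).
  r[X_1,X_2] = 5.5 / (3.6742 · 2) = 5.5 / 7.3485 = 0.7485
  r[X_2,X_2] = 1 (diagonal).

R is symmetric with unit diagonal. Assembling:

R = [[1, 0.7485],
 [0.7485, 1]]
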